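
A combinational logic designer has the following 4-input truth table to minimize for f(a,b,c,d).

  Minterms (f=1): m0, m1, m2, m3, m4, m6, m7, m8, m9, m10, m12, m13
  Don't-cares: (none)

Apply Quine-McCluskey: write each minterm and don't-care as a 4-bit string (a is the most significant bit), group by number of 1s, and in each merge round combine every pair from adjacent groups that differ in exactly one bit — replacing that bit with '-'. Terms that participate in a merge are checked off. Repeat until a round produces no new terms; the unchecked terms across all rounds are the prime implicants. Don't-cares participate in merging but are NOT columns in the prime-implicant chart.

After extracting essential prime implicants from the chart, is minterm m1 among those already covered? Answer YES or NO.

Round 0: 0000✓ 0001✓ 0010✓ 0011✓ 0100✓ 0110✓ 0111✓ 1000✓ 1001✓ 1010✓ 1100✓ 1101✓
Round 1: -000✓ -001✓ -010✓ -100✓ 0-00✓ 0-10✓ 0-11✓ 00-0✓ 00-1✓ 000-✓ 001-✓ 01-0✓ 011-✓ 1-00✓ 1-01✓ 10-0✓ 100-✓ 110-✓
Round 2: --00 -0-0 -00- 0--0 0-1- 00-- 1-0-
PIs = {--00, -0-0, -00-, 0--0, 0-1-, 00--, 1-0-}
Coverage chart:
  m0: --00,-0-0,-00-,0--0,00--
  m1: -00-,00--
  m2: -0-0,0--0,0-1-,00--
  m3: 0-1-,00--
  m4: --00,0--0
  m6: 0--0,0-1-
  m7: 0-1- ←essential
  m8: --00,-0-0,-00-,1-0-
  m9: -00-,1-0-
  m10: -0-0 ←essential
  m12: --00,1-0-
  m13: 1-0- ←essential
Essential: -0-0, 0-1-, 1-0-

NO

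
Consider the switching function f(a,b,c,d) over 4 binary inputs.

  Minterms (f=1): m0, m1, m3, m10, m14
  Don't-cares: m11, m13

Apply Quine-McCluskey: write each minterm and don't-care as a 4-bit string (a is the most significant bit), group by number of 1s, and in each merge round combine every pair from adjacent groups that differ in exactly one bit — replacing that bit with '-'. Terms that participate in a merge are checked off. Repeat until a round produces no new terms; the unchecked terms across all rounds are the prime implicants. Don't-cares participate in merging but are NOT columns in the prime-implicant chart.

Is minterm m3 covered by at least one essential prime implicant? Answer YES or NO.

[col 0] 0000*, 0001*, 0011*, 1010*, 1011*, 1101, 1110*
[col 1] -011, 00-1, 000-, 1-10, 101-
Prime implicants: -011, 00-1, 000-, 1-10, 101-, 1101
PI chart (minterm → PIs covering it):
  0 | 000-  (sole → essential)
  1 | 00-1,000-
  3 | -011,00-1
  10 | 1-10,101-
  14 | 1-10  (sole → essential)
Essential prime implicants: 000-, 1-10

NO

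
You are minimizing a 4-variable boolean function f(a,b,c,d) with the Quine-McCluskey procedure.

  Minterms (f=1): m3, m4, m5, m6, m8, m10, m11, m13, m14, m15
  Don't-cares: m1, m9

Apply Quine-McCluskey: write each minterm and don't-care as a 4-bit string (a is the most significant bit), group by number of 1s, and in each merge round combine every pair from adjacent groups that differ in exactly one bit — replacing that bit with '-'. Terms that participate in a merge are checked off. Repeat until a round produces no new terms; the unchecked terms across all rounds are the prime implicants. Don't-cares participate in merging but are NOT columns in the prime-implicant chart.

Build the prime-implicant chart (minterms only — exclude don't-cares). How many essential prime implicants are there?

[col 0] 0001*, 0011*, 0100*, 0101*, 0110*, 1000*, 1001*, 1010*, 1011*, 1101*, 1110*, 1111*
[col 1] -001*, -011*, -101*, -110, 0-01*, 00-1*, 01-0, 010-, 1-01*, 1-10*, 1-11*, 10-0*, 10-1*, 100-*, 101-*, 11-1*, 111-*
[col 2] --01, -0-1, 1--1, 1-1-, 10--
Prime implicants: --01, -0-1, -110, 01-0, 010-, 1--1, 1-1-, 10--
PI chart (minterm → PIs covering it):
  3 | -0-1  (sole → essential)
  4 | 01-0,010-
  5 | --01,010-
  6 | -110,01-0
  8 | 10--  (sole → essential)
  10 | 1-1-,10--
  11 | -0-1,1--1,1-1-,10--
  13 | --01,1--1
  14 | -110,1-1-
  15 | 1--1,1-1-
Essential prime implicants: -0-1, 10--

2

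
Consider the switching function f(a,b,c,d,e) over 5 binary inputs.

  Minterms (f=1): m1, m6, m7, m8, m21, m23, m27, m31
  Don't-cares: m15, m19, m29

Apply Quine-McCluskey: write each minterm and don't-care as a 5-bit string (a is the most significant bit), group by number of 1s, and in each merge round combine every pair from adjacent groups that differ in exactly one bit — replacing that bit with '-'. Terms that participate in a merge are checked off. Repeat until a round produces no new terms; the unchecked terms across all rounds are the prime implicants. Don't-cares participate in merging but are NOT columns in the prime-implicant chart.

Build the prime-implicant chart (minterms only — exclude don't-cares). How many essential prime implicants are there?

5

[col 0] 00001, 00110*, 00111*, 01000, 01111*, 10011*, 10101*, 10111*, 11011*, 11101*, 11111*
[col 1] -0111*, -1111*, 0-111*, 0011-, 1-011*, 1-101*, 1-111*, 10-11*, 101-1*, 11-11*, 111-1*
[col 2] --111, 1--11, 1-1-1
Prime implicants: --111, 00001, 0011-, 01000, 1--11, 1-1-1
PI chart (minterm → PIs covering it):
  1 | 00001  (sole → essential)
  6 | 0011-  (sole → essential)
  7 | --111,0011-
  8 | 01000  (sole → essential)
  21 | 1-1-1  (sole → essential)
  23 | --111,1--11,1-1-1
  27 | 1--11  (sole → essential)
  31 | --111,1--11,1-1-1
Essential prime implicants: 00001, 0011-, 01000, 1--11, 1-1-1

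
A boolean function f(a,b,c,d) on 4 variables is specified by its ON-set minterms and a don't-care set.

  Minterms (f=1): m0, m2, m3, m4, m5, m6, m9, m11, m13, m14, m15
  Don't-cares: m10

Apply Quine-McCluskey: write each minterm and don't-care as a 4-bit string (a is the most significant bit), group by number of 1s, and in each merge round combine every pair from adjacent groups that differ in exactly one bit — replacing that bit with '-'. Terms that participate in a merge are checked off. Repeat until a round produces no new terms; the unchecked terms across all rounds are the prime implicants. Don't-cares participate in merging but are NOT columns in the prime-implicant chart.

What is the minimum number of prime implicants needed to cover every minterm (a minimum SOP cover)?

Round 0: 0000✓ 0010✓ 0011✓ 0100✓ 0101✓ 0110✓ 1001✓ 1010✓ 1011✓ 1101✓ 1110✓ 1111✓
Round 1: -010✓ -011✓ -101 -110✓ 0-00✓ 0-10✓ 00-0✓ 001-✓ 01-0✓ 010- 1-01✓ 1-10✓ 1-11✓ 10-1✓ 101-✓ 11-1✓ 111-✓
Round 2: --10 -01- 0--0 1--1 1-1-
PIs = {--10, -01-, -101, 0--0, 010-, 1--1, 1-1-}
Coverage chart:
  m0: 0--0 ←essential
  m2: --10,-01-,0--0
  m3: -01- ←essential
  m4: 0--0,010-
  m5: -101,010-
  m6: --10,0--0
  m9: 1--1 ←essential
  m11: -01-,1--1,1-1-
  m13: -101,1--1
  m14: --10,1-1-
  m15: 1--1,1-1-
Essential: -01-, 0--0, 1--1
Petrick residual → --10, -101
Min cover (5 terms): cd' + b'c + bc'd + a'd' + ad

5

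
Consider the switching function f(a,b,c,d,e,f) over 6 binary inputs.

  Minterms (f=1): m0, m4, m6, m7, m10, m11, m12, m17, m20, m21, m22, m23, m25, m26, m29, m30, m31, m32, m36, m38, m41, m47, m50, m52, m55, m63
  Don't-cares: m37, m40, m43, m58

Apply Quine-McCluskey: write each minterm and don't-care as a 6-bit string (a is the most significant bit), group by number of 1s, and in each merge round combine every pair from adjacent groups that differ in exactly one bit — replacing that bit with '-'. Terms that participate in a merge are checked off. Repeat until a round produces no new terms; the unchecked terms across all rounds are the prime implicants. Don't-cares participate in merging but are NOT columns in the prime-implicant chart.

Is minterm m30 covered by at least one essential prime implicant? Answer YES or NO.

NO

size-2^0 implicants → 000000(✓)  000100(✓)  000110(✓)  000111(✓)  001010(✓)  001011(✓)  001100(✓)  010001(✓)  010100(✓)  010101(✓)  010110(✓)  010111(✓)  011001(✓)  011010(✓)  011101(✓)  011110(✓)  011111(✓)  100000(✓)  100100(✓)  100101(✓)  100110(✓)  101000(✓)  101001(✓)  101011(✓)  101111(✓)  110010(✓)  110100(✓)  110111(✓)  111010(✓)  111111(✓)
size-2^1 implicants → -00000(✓)  -00100(✓)  -00110(✓)  -01011  -10100(✓)  -10111(✓)  -11010  -11111(✓)  0-0100(✓)  0-0110(✓)  0-0111(✓)  0-1010  00-100  000-00(✓)  0001-0(✓)  00011-(✓)  00101-  01-001(✓)  01-101(✓)  01-110(✓)  01-111(✓)  010-01(✓)  0101-0(✓)  0101-1(✓)  01010-(✓)  01011-(✓)  011-01(✓)  011-10  0111-1(✓)  01111-(✓)  1-0100(✓)  1-1111  10-000  100-00(✓)  1001-0(✓)  10010-  101-11  1010-1  10100-  11-010  11-111(✓)
size-2^2 implicants → --0100  -00-00  -001-0  -1-111  0-01-0  0-011-  01--01  01-1-1  01-11-  0101--
Unchecked terms (primes): --0100, -00-00, -001-0, -01011, -1-111, -11010, 0-01-0, 0-011-, 0-1010, 00-100, 00101-, 01--01, 01-1-1, 01-11-, 0101--, 011-10, 1-1111, 10-000, 10010-, 101-11, 1010-1, 10100-, 11-010
Minterm coverage:
  m0 ⊆ -00-00 [E]
  m4 ⊆ --0100,-00-00,-001-0,0-01-0,00-100
  m6 ⊆ -001-0,0-01-0,0-011-
  m7 ⊆ 0-011- [E]
  m10 ⊆ 0-1010,00101-
  m11 ⊆ -01011,00101-
  m12 ⊆ 00-100 [E]
  m17 ⊆ 01--01 [E]
  m20 ⊆ --0100,0-01-0,0101--
  m21 ⊆ 01--01,01-1-1,0101--
  m22 ⊆ 0-01-0,0-011-,01-11-,0101--
  m23 ⊆ -1-111,0-011-,01-1-1,01-11-,0101--
  m25 ⊆ 01--01 [E]
  m26 ⊆ -11010,0-1010,011-10
  m29 ⊆ 01--01,01-1-1
  m30 ⊆ 01-11-,011-10
  m31 ⊆ -1-111,01-1-1,01-11-
  m32 ⊆ -00-00,10-000
  m36 ⊆ --0100,-00-00,-001-0,10010-
  m38 ⊆ -001-0 [E]
  m41 ⊆ 1010-1,10100-
  m47 ⊆ 1-1111,101-11
  m50 ⊆ 11-010 [E]
  m52 ⊆ --0100 [E]
  m55 ⊆ -1-111 [E]
  m63 ⊆ -1-111,1-1111
E = {--0100, -00-00, -001-0, -1-111, 0-011-, 00-100, 01--01, 11-010}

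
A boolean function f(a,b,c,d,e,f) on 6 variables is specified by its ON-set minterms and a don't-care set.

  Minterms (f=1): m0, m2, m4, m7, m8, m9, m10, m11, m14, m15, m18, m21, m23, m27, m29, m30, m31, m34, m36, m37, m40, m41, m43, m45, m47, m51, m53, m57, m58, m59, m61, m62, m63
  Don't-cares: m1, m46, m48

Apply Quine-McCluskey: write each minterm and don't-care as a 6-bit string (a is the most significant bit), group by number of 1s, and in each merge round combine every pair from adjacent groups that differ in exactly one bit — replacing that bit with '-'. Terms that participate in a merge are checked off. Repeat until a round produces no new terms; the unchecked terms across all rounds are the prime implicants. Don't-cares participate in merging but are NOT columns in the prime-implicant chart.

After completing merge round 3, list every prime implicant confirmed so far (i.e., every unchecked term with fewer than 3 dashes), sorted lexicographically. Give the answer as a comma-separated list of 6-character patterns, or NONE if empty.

size-2^0 implicants → 000000(✓)  000001(✓)  000010(✓)  000100(✓)  000111(✓)  001000(✓)  001001(✓)  001010(✓)  001011(✓)  001110(✓)  001111(✓)  010010(✓)  010101(✓)  010111(✓)  011011(✓)  011101(✓)  011110(✓)  011111(✓)  100010(✓)  100100(✓)  100101(✓)  101000(✓)  101001(✓)  101011(✓)  101101(✓)  101110(✓)  101111(✓)  110000  110011(✓)  110101(✓)  111001(✓)  111010(✓)  111011(✓)  111101(✓)  111110(✓)  111111(✓)
size-2^1 implicants → -00010  -00100  -01000(✓)  -01001(✓)  -01011(✓)  -01110(✓)  -01111(✓)  -10101(✓)  -11011(✓)  -11101(✓)  -11110(✓)  -11111(✓)  0-0010  0-0111(✓)  0-1011(✓)  0-1110(✓)  0-1111(✓)  00-000(✓)  00-001(✓)  00-010(✓)  00-111(✓)  000-00  0000-0(✓)  00000-(✓)  001-10(✓)  001-11(✓)  0010-0(✓)  0010-1(✓)  00100-(✓)  00101-(✓)  00111-(✓)  01-101(✓)  01-111(✓)  0101-1(✓)  011-11(✓)  0111-1(✓)  01111-(✓)  1-0101(✓)  1-1001(✓)  1-1011(✓)  1-1101(✓)  1-1110(✓)  1-1111(✓)  10-101(✓)  10010-  101-01(✓)  101-11(✓)  1010-1(✓)  10100-(✓)  1011-1(✓)  10111-(✓)  11-011  11-101(✓)  111-01(✓)  111-10(✓)  111-11(✓)  1110-1(✓)  11101-(✓)  1111-1(✓)  11111-(✓)
size-2^2 implicants → --1011(✓)  --1110(✓)  --1111(✓)  -01-11(✓)  -010-1  -0100-  -0111-(✓)  -1-101  -11-11(✓)  -111-1  -1111-(✓)  0--111  0-1-11(✓)  0-111-(✓)  00-0-0  00-00-  001-1-  0010--  01-1-1  1--101  1-1-01(✓)  1-1-11(✓)  1-10-1(✓)  1-11-1(✓)  1-111-(✓)  101--1(✓)  111--1(✓)  111-1-
size-2^3 implicants → --1-11  --111-  1-1--1
Unchecked terms (primes): --1-11, --111-, -00010, -00100, -010-1, -0100-, -1-101, -111-1, 0--111, 0-0010, 00-0-0, 00-00-, 000-00, 001-1-, 0010--, 01-1-1, 1--101, 1-1--1, 10010-, 11-011, 110000, 111-1-

-00010, -00100, -010-1, -0100-, -1-101, -111-1, 0--111, 0-0010, 00-0-0, 00-00-, 000-00, 001-1-, 0010--, 01-1-1, 1--101, 10010-, 11-011, 110000, 111-1-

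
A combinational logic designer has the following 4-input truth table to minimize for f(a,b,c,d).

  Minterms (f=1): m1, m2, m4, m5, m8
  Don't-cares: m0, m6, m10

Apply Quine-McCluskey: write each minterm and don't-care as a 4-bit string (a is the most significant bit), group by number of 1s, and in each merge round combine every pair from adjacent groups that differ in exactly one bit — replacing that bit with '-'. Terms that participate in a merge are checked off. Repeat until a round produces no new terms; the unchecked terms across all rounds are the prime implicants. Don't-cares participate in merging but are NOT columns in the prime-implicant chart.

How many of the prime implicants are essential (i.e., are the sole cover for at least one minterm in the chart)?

2

[col 0] 0000*, 0001*, 0010*, 0100*, 0101*, 0110*, 1000*, 1010*
[col 1] -000*, -010*, 0-00*, 0-01*, 0-10*, 00-0*, 000-*, 01-0*, 010-*, 10-0*
[col 2] -0-0, 0--0, 0-0-
Prime implicants: -0-0, 0--0, 0-0-
PI chart (minterm → PIs covering it):
  1 | 0-0-  (sole → essential)
  2 | -0-0,0--0
  4 | 0--0,0-0-
  5 | 0-0-  (sole → essential)
  8 | -0-0  (sole → essential)
Essential prime implicants: -0-0, 0-0-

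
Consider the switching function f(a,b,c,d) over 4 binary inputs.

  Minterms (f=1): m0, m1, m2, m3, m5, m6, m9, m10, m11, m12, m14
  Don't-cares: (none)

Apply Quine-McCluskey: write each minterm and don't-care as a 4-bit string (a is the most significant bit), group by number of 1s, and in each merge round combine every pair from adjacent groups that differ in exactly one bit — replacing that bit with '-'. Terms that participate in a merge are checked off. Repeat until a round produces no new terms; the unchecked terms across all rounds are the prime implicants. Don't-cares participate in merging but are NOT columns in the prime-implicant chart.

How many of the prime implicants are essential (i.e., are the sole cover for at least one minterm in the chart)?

Round 0: 0000✓ 0001✓ 0010✓ 0011✓ 0101✓ 0110✓ 1001✓ 1010✓ 1011✓ 1100✓ 1110✓
Round 1: -001✓ -010✓ -011✓ -110✓ 0-01 0-10✓ 00-0✓ 00-1✓ 000-✓ 001-✓ 1-10✓ 10-1✓ 101-✓ 11-0
Round 2: --10 -0-1 -01- 00--
PIs = {--10, -0-1, -01-, 0-01, 00--, 11-0}
Coverage chart:
  m0: 00-- ←essential
  m1: -0-1,0-01,00--
  m2: --10,-01-,00--
  m3: -0-1,-01-,00--
  m5: 0-01 ←essential
  m6: --10 ←essential
  m9: -0-1 ←essential
  m10: --10,-01-
  m11: -0-1,-01-
  m12: 11-0 ←essential
  m14: --10,11-0
Essential: --10, -0-1, 0-01, 00--, 11-0

5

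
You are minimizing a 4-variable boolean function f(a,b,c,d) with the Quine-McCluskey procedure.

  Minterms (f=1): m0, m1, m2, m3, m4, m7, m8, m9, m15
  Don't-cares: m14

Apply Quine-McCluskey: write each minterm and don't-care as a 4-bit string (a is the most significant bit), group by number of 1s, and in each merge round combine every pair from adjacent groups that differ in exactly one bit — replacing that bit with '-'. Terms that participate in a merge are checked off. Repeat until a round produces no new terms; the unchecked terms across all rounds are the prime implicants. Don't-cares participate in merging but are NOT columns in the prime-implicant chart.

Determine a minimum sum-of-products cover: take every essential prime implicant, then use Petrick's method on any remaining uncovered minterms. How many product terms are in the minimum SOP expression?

4

size-2^0 implicants → 0000(✓)  0001(✓)  0010(✓)  0011(✓)  0100(✓)  0111(✓)  1000(✓)  1001(✓)  1110(✓)  1111(✓)
size-2^1 implicants → -000(✓)  -001(✓)  -111  0-00  0-11  00-0(✓)  00-1(✓)  000-(✓)  001-(✓)  100-(✓)  111-
size-2^2 implicants → -00-  00--
Unchecked terms (primes): -00-, -111, 0-00, 0-11, 00--, 111-
Minterm coverage:
  m0 ⊆ -00-,0-00,00--
  m1 ⊆ -00-,00--
  m2 ⊆ 00-- [E]
  m3 ⊆ 0-11,00--
  m4 ⊆ 0-00 [E]
  m7 ⊆ -111,0-11
  m8 ⊆ -00- [E]
  m9 ⊆ -00- [E]
  m15 ⊆ -111,111-
E = {-00-, 0-00, 00--}
Petrick residual → -111
Cover = b'c' + bcd + a'c'd' + a'b'  |cover|=4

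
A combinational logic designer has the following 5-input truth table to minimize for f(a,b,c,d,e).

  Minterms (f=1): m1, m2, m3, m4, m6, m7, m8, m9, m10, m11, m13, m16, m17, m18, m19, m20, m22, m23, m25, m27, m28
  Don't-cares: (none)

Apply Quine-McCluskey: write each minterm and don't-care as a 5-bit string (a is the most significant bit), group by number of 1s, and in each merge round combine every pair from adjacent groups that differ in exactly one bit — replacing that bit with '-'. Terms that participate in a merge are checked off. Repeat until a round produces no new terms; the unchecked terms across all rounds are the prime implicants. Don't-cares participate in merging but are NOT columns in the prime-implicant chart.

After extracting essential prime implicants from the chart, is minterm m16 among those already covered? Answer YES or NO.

size-2^0 implicants → 00001(✓)  00010(✓)  00011(✓)  00100(✓)  00110(✓)  00111(✓)  01000(✓)  01001(✓)  01010(✓)  01011(✓)  01101(✓)  10000(✓)  10001(✓)  10010(✓)  10011(✓)  10100(✓)  10110(✓)  10111(✓)  11001(✓)  11011(✓)  11100(✓)
size-2^1 implicants → -0001(✓)  -0010(✓)  -0011(✓)  -0100(✓)  -0110(✓)  -0111(✓)  -1001(✓)  -1011(✓)  0-001(✓)  0-010(✓)  0-011(✓)  00-10(✓)  00-11(✓)  000-1(✓)  0001-(✓)  001-0(✓)  0011-(✓)  01-01  010-0(✓)  010-1(✓)  0100-(✓)  0101-(✓)  1-001(✓)  1-011(✓)  1-100  10-00(✓)  10-10(✓)  10-11(✓)  100-0(✓)  100-1(✓)  1000-(✓)  1001-(✓)  101-0(✓)  1011-(✓)  110-1(✓)
size-2^2 implicants → --001(✓)  --011(✓)  -0-10(✓)  -0-11(✓)  -00-1(✓)  -001-(✓)  -01-0  -011-(✓)  -10-1(✓)  0-0-1(✓)  0-01-  00-1-(✓)  010--  1-0-1(✓)  10--0  10-1-(✓)  100--
size-2^3 implicants → --0-1  -0-1-
Unchecked terms (primes): --0-1, -0-1-, -01-0, 0-01-, 01-01, 010--, 1-100, 10--0, 100--
Minterm coverage:
  m1 ⊆ --0-1 [E]
  m2 ⊆ -0-1-,0-01-
  m3 ⊆ --0-1,-0-1-,0-01-
  m4 ⊆ -01-0 [E]
  m6 ⊆ -0-1-,-01-0
  m7 ⊆ -0-1- [E]
  m8 ⊆ 010-- [E]
  m9 ⊆ --0-1,01-01,010--
  m10 ⊆ 0-01-,010--
  m11 ⊆ --0-1,0-01-,010--
  m13 ⊆ 01-01 [E]
  m16 ⊆ 10--0,100--
  m17 ⊆ --0-1,100--
  m18 ⊆ -0-1-,10--0,100--
  m19 ⊆ --0-1,-0-1-,100--
  m20 ⊆ -01-0,1-100,10--0
  m22 ⊆ -0-1-,-01-0,10--0
  m23 ⊆ -0-1- [E]
  m25 ⊆ --0-1 [E]
  m27 ⊆ --0-1 [E]
  m28 ⊆ 1-100 [E]
E = {--0-1, -0-1-, -01-0, 01-01, 010--, 1-100}

NO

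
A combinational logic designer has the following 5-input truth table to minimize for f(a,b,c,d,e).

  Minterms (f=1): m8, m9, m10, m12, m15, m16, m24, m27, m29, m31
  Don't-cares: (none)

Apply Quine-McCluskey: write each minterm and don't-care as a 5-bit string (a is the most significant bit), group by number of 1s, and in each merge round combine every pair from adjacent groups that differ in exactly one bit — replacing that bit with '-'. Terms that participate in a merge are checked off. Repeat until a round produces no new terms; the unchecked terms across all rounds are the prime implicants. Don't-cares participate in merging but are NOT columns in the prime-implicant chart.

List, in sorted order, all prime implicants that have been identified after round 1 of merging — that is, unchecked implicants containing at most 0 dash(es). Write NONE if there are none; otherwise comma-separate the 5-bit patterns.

[col 0] 01000*, 01001*, 01010*, 01100*, 01111*, 10000*, 11000*, 11011*, 11101*, 11111*
[col 1] -1000, -1111, 01-00, 010-0, 0100-, 1-000, 11-11, 111-1
Prime implicants: -1000, -1111, 01-00, 010-0, 0100-, 1-000, 11-11, 111-1

NONE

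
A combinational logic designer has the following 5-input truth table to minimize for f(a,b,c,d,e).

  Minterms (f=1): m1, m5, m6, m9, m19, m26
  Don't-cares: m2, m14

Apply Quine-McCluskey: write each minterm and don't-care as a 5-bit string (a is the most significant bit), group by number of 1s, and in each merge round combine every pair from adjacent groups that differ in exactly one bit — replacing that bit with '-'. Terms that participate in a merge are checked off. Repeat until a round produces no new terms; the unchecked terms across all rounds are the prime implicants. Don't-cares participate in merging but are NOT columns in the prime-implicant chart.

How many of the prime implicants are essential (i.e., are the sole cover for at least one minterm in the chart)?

size-2^0 implicants → 00001(✓)  00010(✓)  00101(✓)  00110(✓)  01001(✓)  01110(✓)  10011  11010
size-2^1 implicants → 0-001  0-110  00-01  00-10
Unchecked terms (primes): 0-001, 0-110, 00-01, 00-10, 10011, 11010
Minterm coverage:
  m1 ⊆ 0-001,00-01
  m5 ⊆ 00-01 [E]
  m6 ⊆ 0-110,00-10
  m9 ⊆ 0-001 [E]
  m19 ⊆ 10011 [E]
  m26 ⊆ 11010 [E]
E = {0-001, 00-01, 10011, 11010}

4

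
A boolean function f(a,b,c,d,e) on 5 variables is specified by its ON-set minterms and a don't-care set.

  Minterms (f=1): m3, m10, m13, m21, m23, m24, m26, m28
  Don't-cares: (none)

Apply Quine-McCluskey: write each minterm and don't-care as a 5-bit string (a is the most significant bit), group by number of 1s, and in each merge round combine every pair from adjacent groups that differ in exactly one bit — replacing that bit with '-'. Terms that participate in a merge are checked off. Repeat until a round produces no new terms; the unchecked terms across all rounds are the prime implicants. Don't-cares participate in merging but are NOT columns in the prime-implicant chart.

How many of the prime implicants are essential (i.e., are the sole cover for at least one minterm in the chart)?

Round 0: 00011 01010✓ 01101 10101✓ 10111✓ 11000✓ 11010✓ 11100✓
Round 1: -1010 101-1 11-00 110-0
PIs = {-1010, 00011, 01101, 101-1, 11-00, 110-0}
Coverage chart:
  m3: 00011 ←essential
  m10: -1010 ←essential
  m13: 01101 ←essential
  m21: 101-1 ←essential
  m23: 101-1 ←essential
  m24: 11-00,110-0
  m26: -1010,110-0
  m28: 11-00 ←essential
Essential: -1010, 00011, 01101, 101-1, 11-00

5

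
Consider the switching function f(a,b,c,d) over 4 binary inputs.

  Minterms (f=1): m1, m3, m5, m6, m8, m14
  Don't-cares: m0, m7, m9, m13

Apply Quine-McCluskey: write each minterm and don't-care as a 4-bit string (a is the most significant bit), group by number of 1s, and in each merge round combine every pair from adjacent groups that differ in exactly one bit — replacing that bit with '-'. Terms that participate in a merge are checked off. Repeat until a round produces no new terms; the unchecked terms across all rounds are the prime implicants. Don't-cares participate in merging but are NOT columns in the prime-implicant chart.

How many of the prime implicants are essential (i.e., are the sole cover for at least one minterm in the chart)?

3

size-2^0 implicants → 0000(✓)  0001(✓)  0011(✓)  0101(✓)  0110(✓)  0111(✓)  1000(✓)  1001(✓)  1101(✓)  1110(✓)
size-2^1 implicants → -000(✓)  -001(✓)  -101(✓)  -110  0-01(✓)  0-11(✓)  00-1(✓)  000-(✓)  01-1(✓)  011-  1-01(✓)  100-(✓)
size-2^2 implicants → --01  -00-  0--1
Unchecked terms (primes): --01, -00-, -110, 0--1, 011-
Minterm coverage:
  m1 ⊆ --01,-00-,0--1
  m3 ⊆ 0--1 [E]
  m5 ⊆ --01,0--1
  m6 ⊆ -110,011-
  m8 ⊆ -00- [E]
  m14 ⊆ -110 [E]
E = {-00-, -110, 0--1}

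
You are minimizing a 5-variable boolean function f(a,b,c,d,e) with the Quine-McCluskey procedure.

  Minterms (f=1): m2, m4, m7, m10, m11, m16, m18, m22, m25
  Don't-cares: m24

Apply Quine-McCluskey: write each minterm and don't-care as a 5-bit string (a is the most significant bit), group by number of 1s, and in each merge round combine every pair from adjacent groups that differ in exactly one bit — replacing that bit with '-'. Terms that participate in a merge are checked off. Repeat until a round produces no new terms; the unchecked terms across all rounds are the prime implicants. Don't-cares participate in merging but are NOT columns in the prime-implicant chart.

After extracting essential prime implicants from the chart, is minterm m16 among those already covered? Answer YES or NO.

Round 0: 00010✓ 00100 00111 01010✓ 01011✓ 10000✓ 10010✓ 10110✓ 11000✓ 11001✓
Round 1: -0010 0-010 0101- 1-000 10-10 100-0 1100-
PIs = {-0010, 0-010, 00100, 00111, 0101-, 1-000, 10-10, 100-0, 1100-}
Coverage chart:
  m2: -0010,0-010
  m4: 00100 ←essential
  m7: 00111 ←essential
  m10: 0-010,0101-
  m11: 0101- ←essential
  m16: 1-000,100-0
  m18: -0010,10-10,100-0
  m22: 10-10 ←essential
  m25: 1100- ←essential
Essential: 00100, 00111, 0101-, 10-10, 1100-

NO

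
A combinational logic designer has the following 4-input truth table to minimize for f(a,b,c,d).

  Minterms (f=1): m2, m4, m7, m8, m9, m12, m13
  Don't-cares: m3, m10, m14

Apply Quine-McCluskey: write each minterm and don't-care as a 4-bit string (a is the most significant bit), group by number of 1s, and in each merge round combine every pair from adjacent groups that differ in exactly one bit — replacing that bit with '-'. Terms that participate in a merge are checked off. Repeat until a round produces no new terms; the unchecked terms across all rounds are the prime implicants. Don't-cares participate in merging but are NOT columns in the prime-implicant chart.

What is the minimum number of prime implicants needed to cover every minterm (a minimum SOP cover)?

Round 0: 0010✓ 0011✓ 0100✓ 0111✓ 1000✓ 1001✓ 1010✓ 1100✓ 1101✓ 1110✓
Round 1: -010 -100 0-11 001- 1-00✓ 1-01✓ 1-10✓ 10-0✓ 100-✓ 11-0✓ 110-✓
Round 2: 1--0 1-0-
PIs = {-010, -100, 0-11, 001-, 1--0, 1-0-}
Coverage chart:
  m2: -010,001-
  m4: -100 ←essential
  m7: 0-11 ←essential
  m8: 1--0,1-0-
  m9: 1-0- ←essential
  m12: -100,1--0,1-0-
  m13: 1-0- ←essential
Essential: -100, 0-11, 1-0-
Petrick residual → -010
Min cover (4 terms): b'cd' + bc'd' + a'cd + ac'

4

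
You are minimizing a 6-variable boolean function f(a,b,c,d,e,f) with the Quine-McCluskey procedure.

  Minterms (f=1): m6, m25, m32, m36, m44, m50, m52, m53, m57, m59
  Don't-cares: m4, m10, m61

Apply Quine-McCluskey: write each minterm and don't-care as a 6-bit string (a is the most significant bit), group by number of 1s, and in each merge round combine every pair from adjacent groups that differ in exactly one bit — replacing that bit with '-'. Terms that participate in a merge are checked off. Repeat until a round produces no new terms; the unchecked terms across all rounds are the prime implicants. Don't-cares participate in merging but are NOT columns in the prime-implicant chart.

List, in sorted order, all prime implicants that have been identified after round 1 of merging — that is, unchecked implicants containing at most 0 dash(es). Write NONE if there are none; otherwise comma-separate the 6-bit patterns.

001010, 110010

[col 0] 000100*, 000110*, 001010, 011001*, 100000*, 100100*, 101100*, 110010, 110100*, 110101*, 111001*, 111011*, 111101*
[col 1] -00100, -11001, 0001-0, 1-0100, 10-100, 100-00, 11-101, 11010-, 111-01, 1110-1
Prime implicants: -00100, -11001, 0001-0, 001010, 1-0100, 10-100, 100-00, 11-101, 110010, 11010-, 111-01, 1110-1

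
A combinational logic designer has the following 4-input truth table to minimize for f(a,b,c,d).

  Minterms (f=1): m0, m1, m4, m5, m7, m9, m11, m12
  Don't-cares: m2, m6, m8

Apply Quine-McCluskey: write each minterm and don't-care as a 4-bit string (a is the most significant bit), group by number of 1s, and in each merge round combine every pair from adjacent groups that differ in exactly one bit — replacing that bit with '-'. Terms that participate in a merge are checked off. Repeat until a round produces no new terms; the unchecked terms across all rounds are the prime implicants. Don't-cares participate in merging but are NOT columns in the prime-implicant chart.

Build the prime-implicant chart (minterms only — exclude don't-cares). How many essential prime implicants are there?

3

size-2^0 implicants → 0000(✓)  0001(✓)  0010(✓)  0100(✓)  0101(✓)  0110(✓)  0111(✓)  1000(✓)  1001(✓)  1011(✓)  1100(✓)
size-2^1 implicants → -000(✓)  -001(✓)  -100(✓)  0-00(✓)  0-01(✓)  0-10(✓)  00-0(✓)  000-(✓)  01-0(✓)  01-1(✓)  010-(✓)  011-(✓)  1-00(✓)  10-1  100-(✓)
size-2^2 implicants → --00  -00-  0--0  0-0-  01--
Unchecked terms (primes): --00, -00-, 0--0, 0-0-, 01--, 10-1
Minterm coverage:
  m0 ⊆ --00,-00-,0--0,0-0-
  m1 ⊆ -00-,0-0-
  m4 ⊆ --00,0--0,0-0-,01--
  m5 ⊆ 0-0-,01--
  m7 ⊆ 01-- [E]
  m9 ⊆ -00-,10-1
  m11 ⊆ 10-1 [E]
  m12 ⊆ --00 [E]
E = {--00, 01--, 10-1}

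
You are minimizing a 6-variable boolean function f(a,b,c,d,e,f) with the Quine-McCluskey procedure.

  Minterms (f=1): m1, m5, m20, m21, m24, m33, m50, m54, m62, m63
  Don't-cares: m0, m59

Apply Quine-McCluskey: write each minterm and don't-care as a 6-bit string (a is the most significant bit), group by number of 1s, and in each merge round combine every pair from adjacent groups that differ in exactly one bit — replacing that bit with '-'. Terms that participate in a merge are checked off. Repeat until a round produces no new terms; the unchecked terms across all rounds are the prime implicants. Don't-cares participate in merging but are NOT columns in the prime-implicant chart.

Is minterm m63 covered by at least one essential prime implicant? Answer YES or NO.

[col 0] 000000*, 000001*, 000101*, 010100*, 010101*, 011000, 100001*, 110010*, 110110*, 111011*, 111110*, 111111*
[col 1] -00001, 0-0101, 000-01, 00000-, 01010-, 11-110, 110-10, 111-11, 11111-
Prime implicants: -00001, 0-0101, 000-01, 00000-, 01010-, 011000, 11-110, 110-10, 111-11, 11111-
PI chart (minterm → PIs covering it):
  1 | -00001,000-01,00000-
  5 | 0-0101,000-01
  20 | 01010-  (sole → essential)
  21 | 0-0101,01010-
  24 | 011000  (sole → essential)
  33 | -00001  (sole → essential)
  50 | 110-10  (sole → essential)
  54 | 11-110,110-10
  62 | 11-110,11111-
  63 | 111-11,11111-
Essential prime implicants: -00001, 01010-, 011000, 110-10

NO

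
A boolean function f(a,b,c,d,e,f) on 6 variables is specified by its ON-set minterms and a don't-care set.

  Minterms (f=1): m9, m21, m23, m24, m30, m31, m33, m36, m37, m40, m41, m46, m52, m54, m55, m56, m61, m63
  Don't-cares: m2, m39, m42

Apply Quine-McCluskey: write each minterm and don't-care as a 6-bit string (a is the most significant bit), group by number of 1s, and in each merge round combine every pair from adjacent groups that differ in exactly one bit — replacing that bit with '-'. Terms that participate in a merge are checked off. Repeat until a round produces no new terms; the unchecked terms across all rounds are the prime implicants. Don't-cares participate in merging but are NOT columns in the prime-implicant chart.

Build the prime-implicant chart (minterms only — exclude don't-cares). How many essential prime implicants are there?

6

[col 0] 000010, 001001*, 010101*, 010111*, 011000*, 011110*, 011111*, 100001*, 100100*, 100101*, 100111*, 101000*, 101001*, 101010*, 101110*, 110100*, 110110*, 110111*, 111000*, 111101*, 111111*
[col 1] -01001, -10111*, -11000, -11111*, 01-111*, 0101-1, 01111-, 1-0100, 1-0111, 1-1000, 10-001, 100-01, 1001-1, 10010-, 101-10, 1010-0, 10100-, 11-111*, 1101-0, 11011-, 1111-1
[col 2] -1-111
Prime implicants: -01001, -1-111, -11000, 000010, 0101-1, 01111-, 1-0100, 1-0111, 1-1000, 10-001, 100-01, 1001-1, 10010-, 101-10, 1010-0, 10100-, 1101-0, 11011-, 1111-1
PI chart (minterm → PIs covering it):
  9 | -01001  (sole → essential)
  21 | 0101-1  (sole → essential)
  23 | -1-111,0101-1
  24 | -11000  (sole → essential)
  30 | 01111-  (sole → essential)
  31 | -1-111,01111-
  33 | 10-001,100-01
  36 | 1-0100,10010-
  37 | 100-01,1001-1,10010-
  40 | 1-1000,1010-0,10100-
  41 | -01001,10-001,10100-
  46 | 101-10  (sole → essential)
  52 | 1-0100,1101-0
  54 | 1101-0,11011-
  55 | -1-111,1-0111,11011-
  56 | -11000,1-1000
  61 | 1111-1  (sole → essential)
  63 | -1-111,1111-1
Essential prime implicants: -01001, -11000, 0101-1, 01111-, 101-10, 1111-1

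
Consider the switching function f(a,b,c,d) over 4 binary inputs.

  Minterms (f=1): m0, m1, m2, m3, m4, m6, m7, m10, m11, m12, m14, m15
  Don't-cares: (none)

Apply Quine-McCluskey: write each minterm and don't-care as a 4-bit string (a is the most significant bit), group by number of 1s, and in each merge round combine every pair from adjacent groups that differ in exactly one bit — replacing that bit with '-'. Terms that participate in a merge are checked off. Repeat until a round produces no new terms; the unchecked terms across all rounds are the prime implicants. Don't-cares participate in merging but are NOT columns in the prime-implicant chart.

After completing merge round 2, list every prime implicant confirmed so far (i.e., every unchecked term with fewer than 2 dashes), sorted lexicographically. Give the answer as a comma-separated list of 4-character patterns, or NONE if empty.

NONE

size-2^0 implicants → 0000(✓)  0001(✓)  0010(✓)  0011(✓)  0100(✓)  0110(✓)  0111(✓)  1010(✓)  1011(✓)  1100(✓)  1110(✓)  1111(✓)
size-2^1 implicants → -010(✓)  -011(✓)  -100(✓)  -110(✓)  -111(✓)  0-00(✓)  0-10(✓)  0-11(✓)  00-0(✓)  00-1(✓)  000-(✓)  001-(✓)  01-0(✓)  011-(✓)  1-10(✓)  1-11(✓)  101-(✓)  11-0(✓)  111-(✓)
size-2^2 implicants → --10(✓)  --11(✓)  -01-(✓)  -1-0  -11-(✓)  0--0  0-1-(✓)  00--  1-1-(✓)
size-2^3 implicants → --1-
Unchecked terms (primes): --1-, -1-0, 0--0, 00--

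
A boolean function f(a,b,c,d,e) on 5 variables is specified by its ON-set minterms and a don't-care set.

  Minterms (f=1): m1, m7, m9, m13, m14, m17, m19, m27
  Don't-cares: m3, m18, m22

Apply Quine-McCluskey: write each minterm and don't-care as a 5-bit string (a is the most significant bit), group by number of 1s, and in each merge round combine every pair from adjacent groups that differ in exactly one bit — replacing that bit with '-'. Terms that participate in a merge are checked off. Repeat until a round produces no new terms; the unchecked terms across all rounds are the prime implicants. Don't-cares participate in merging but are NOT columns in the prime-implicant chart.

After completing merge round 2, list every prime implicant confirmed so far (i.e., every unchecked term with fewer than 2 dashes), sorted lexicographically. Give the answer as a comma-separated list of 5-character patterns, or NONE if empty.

0-001, 00-11, 01-01, 01110, 1-011, 10-10, 1001-

size-2^0 implicants → 00001(✓)  00011(✓)  00111(✓)  01001(✓)  01101(✓)  01110  10001(✓)  10010(✓)  10011(✓)  10110(✓)  11011(✓)
size-2^1 implicants → -0001(✓)  -0011(✓)  0-001  00-11  000-1(✓)  01-01  1-011  10-10  100-1(✓)  1001-
size-2^2 implicants → -00-1
Unchecked terms (primes): -00-1, 0-001, 00-11, 01-01, 01110, 1-011, 10-10, 1001-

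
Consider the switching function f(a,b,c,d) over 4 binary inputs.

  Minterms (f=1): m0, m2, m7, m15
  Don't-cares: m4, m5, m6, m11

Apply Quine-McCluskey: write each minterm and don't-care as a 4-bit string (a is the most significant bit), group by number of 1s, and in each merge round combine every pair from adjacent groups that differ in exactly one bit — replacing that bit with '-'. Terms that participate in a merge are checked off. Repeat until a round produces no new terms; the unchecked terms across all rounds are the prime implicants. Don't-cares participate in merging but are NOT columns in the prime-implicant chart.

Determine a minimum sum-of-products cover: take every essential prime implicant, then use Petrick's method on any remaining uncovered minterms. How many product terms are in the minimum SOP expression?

2

size-2^0 implicants → 0000(✓)  0010(✓)  0100(✓)  0101(✓)  0110(✓)  0111(✓)  1011(✓)  1111(✓)
size-2^1 implicants → -111  0-00(✓)  0-10(✓)  00-0(✓)  01-0(✓)  01-1(✓)  010-(✓)  011-(✓)  1-11
size-2^2 implicants → 0--0  01--
Unchecked terms (primes): -111, 0--0, 01--, 1-11
Minterm coverage:
  m0 ⊆ 0--0 [E]
  m2 ⊆ 0--0 [E]
  m7 ⊆ -111,01--
  m15 ⊆ -111,1-11
E = {0--0}
Petrick residual → -111
Cover = bcd + a'd'  |cover|=2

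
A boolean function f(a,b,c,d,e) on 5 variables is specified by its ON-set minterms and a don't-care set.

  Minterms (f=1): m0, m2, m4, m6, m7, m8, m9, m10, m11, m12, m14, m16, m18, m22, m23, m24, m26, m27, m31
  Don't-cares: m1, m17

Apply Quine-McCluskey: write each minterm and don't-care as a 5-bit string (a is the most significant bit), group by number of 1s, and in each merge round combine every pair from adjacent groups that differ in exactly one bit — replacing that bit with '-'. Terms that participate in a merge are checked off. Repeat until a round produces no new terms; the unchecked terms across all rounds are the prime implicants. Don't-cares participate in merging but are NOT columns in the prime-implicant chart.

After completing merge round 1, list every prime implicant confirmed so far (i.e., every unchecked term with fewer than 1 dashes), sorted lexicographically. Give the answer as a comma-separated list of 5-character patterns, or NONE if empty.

[col 0] 00000*, 00001*, 00010*, 00100*, 00110*, 00111*, 01000*, 01001*, 01010*, 01011*, 01100*, 01110*, 10000*, 10001*, 10010*, 10110*, 10111*, 11000*, 11010*, 11011*, 11111*
[col 1] -0000*, -0001*, -0010*, -0110*, -0111*, -1000*, -1010*, -1011*, 0-000*, 0-001*, 0-010*, 0-100*, 0-110*, 00-00*, 00-10*, 000-0*, 0000-*, 001-0*, 0011-*, 01-00*, 01-10*, 010-0*, 010-1*, 0100-*, 0101-*, 011-0*, 1-000*, 1-010*, 1-111, 10-10*, 100-0*, 1000-*, 1011-*, 11-11, 110-0*, 1101-*
[col 2] --000*, --010*, -0-10, -00-0*, -000-, -011-, -10-0*, -101-, 0--00*, 0--10*, 0-0-0*, 0-00-, 0-1-0*, 00--0*, 01--0*, 010--, 1-0-0*
[col 3] --0-0, 0---0
Prime implicants: --0-0, -0-10, -000-, -011-, -101-, 0---0, 0-00-, 010--, 1-111, 11-11

NONE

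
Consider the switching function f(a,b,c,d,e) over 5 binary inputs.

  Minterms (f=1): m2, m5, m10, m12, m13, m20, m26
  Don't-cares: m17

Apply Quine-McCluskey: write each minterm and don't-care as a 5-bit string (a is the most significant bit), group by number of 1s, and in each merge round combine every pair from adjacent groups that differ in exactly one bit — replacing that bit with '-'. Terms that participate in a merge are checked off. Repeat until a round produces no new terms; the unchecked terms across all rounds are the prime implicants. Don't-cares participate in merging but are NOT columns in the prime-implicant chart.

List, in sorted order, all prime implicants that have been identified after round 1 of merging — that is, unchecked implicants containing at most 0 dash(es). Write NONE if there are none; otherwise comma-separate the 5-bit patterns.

size-2^0 implicants → 00010(✓)  00101(✓)  01010(✓)  01100(✓)  01101(✓)  10001  10100  11010(✓)
size-2^1 implicants → -1010  0-010  0-101  0110-
Unchecked terms (primes): -1010, 0-010, 0-101, 0110-, 10001, 10100

10001, 10100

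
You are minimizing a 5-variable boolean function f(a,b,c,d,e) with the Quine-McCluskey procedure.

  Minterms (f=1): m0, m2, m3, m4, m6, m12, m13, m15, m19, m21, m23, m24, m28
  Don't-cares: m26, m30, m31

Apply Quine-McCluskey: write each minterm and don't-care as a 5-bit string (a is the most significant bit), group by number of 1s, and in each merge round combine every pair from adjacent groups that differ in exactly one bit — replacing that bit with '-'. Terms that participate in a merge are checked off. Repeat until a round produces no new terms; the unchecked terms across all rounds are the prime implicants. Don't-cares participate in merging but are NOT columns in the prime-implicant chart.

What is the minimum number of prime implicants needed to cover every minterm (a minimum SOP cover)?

6

Round 0: 00000✓ 00010✓ 00011✓ 00100✓ 00110✓ 01100✓ 01101✓ 01111✓ 10011✓ 10101✓ 10111✓ 11000✓ 11010✓ 11100✓ 11110✓ 11111✓
Round 1: -0011 -1100 -1111 0-100 00-00✓ 00-10✓ 000-0✓ 0001- 001-0✓ 011-1 0110- 1-111 10-11 101-1 11-00✓ 11-10✓ 110-0✓ 111-0✓ 1111-
Round 2: 00--0 11--0
PIs = {-0011, -1100, -1111, 0-100, 00--0, 0001-, 011-1, 0110-, 1-111, 10-11, 101-1, 11--0, 1111-}
Coverage chart:
  m0: 00--0 ←essential
  m2: 00--0,0001-
  m3: -0011,0001-
  m4: 0-100,00--0
  m6: 00--0 ←essential
  m12: -1100,0-100,0110-
  m13: 011-1,0110-
  m15: -1111,011-1
  m19: -0011,10-11
  m21: 101-1 ←essential
  m23: 1-111,10-11,101-1
  m24: 11--0 ←essential
  m28: -1100,11--0
Essential: 00--0, 101-1, 11--0
Petrick residual → -0011, -1100, 011-1
Min cover (6 terms): b'c'de + bcd'e' + a'b'e' + a'bce + ab'ce + abe'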